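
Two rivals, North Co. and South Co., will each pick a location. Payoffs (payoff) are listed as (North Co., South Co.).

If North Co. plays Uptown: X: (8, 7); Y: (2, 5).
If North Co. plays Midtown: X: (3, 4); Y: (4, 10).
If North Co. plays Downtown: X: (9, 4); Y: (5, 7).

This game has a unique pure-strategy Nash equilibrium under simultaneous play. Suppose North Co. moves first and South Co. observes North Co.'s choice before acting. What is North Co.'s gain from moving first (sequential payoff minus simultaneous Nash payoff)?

3

Solve by backward induction (North Co. leads).
- Uptown: BR = X, leader payoff 8.
- Midtown: BR = Y, leader payoff 4.
- Downtown: BR = Y, leader payoff 5.
Maximizing over 8, 4, 5, North Co. chooses Uptown. Subgame-perfect outcome: (Uptown, X) with payoffs (8, 7).
For the simultaneous game, intersect best replies.
North Co.'s best replies: X→Downtown; Y→Downtown.
South Co.'s best replies: Uptown→X; Midtown→Y; Downtown→Y.
Only (Downtown, Y) has each player best-responding; Nash payoffs (5, 7).
North Co.'s commitment gain: 8 − 5 = 3.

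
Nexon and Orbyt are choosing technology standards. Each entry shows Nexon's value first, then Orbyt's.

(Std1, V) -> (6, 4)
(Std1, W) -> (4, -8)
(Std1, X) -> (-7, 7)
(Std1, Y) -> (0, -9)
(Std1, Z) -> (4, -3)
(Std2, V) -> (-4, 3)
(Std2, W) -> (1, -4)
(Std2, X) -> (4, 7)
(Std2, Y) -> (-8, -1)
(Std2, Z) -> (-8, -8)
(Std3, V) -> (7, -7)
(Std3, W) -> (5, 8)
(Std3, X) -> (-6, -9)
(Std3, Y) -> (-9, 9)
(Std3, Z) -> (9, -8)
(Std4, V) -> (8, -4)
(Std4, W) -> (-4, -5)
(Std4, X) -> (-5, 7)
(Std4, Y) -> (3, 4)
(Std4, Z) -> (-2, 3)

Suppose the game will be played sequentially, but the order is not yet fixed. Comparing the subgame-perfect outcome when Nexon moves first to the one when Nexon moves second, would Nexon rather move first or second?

If Nexon leads: Orbyt's best replies are Std1→X, Std2→X, Std3→Y, Std4→X; Nexon's induced payoffs -7, 4, -9, -5; outcome (Std2, X), payoffs (4, 7).
If Orbyt leads: Nexon's best replies are V→Std4, W→Std3, X→Std2, Y→Std4, Z→Std3; Orbyt's induced payoffs -4, 8, 7, 4, -8; outcome (Std3, W), payoffs (5, 8).
Nexon gets 4 moving first and 5 moving second, so Nexon prefers to move second.

second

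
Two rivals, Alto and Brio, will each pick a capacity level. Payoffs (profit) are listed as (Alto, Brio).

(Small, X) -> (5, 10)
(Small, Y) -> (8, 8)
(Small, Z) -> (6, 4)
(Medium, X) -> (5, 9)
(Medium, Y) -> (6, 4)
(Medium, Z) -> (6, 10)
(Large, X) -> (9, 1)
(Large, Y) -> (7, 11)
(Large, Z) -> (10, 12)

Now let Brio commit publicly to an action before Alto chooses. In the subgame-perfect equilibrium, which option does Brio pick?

Z

Backward induction with Brio moving first.
- X: Alto compares 5, 5, 9 and picks Large; Brio would get 1.
- Y: Alto compares 8, 6, 7 and picks Small; Brio would get 8.
- Z: Alto compares 6, 6, 10 and picks Large; Brio would get 12.
Maximizing over 1, 8, 12, Brio chooses Z. Subgame-perfect outcome: (Large, Z) with payoffs (10, 12).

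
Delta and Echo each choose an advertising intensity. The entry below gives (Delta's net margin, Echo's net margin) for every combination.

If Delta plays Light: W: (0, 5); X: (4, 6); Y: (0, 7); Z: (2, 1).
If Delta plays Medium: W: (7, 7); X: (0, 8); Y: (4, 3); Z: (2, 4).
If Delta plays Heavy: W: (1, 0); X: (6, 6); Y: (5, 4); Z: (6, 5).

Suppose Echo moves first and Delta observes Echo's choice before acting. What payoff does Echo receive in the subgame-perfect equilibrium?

7

Solve by backward induction (Echo leads).
- W → Delta plays Medium (best of 0, 7, 1); Echo gets 7.
- X → Delta plays Heavy (best of 4, 0, 6); Echo gets 6.
- Y → Delta plays Heavy (best of 0, 4, 5); Echo gets 4.
- Z → Delta plays Heavy (best of 2, 2, 6); Echo gets 5.
Maximizing over 7, 6, 4, 5, Echo chooses W. Subgame-perfect outcome: (Medium, W) with payoffs (7, 7).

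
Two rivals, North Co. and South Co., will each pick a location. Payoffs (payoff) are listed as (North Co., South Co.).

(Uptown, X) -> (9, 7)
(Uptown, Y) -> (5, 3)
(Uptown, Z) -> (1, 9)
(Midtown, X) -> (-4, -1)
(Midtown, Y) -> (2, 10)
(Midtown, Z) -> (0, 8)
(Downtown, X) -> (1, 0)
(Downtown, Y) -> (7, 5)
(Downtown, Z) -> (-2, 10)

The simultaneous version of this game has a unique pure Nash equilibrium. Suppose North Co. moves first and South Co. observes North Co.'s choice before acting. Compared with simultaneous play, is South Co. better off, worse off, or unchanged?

Work backward from South Co.'s decision.
- Uptown: BR = Z, leader payoff 1.
- Midtown: BR = Y, leader payoff 2.
- Downtown: BR = Z, leader payoff -2.
North Co.'s induced payoffs are 1, 2, -2, so North Co. commits to Midtown. Subgame-perfect outcome: (Midtown, Y) with payoffs (2, 10).
Now find the simultaneous Nash equilibrium.
North Co.'s best replies: X→Uptown; Y→Downtown; Z→Uptown.
South Co.'s best replies: Uptown→Z; Midtown→Y; Downtown→Z.
Only (Uptown, Z) has each player best-responding; Nash payoffs (1, 9).
South Co. earns 10 sequentially versus 9 at the Nash outcome: better off.

better off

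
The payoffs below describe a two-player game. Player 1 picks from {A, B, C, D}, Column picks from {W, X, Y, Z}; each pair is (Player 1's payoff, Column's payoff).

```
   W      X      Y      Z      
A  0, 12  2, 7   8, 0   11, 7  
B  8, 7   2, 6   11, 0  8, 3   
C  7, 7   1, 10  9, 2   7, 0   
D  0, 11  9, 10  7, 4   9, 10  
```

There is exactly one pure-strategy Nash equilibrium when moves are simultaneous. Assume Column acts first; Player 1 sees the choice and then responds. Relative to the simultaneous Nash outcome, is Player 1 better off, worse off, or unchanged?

better off

Solve by backward induction (Column leads).
- W: BR = B, leader payoff 7.
- X: BR = D, leader payoff 10.
- Y: BR = B, leader payoff 0.
- Z: BR = A, leader payoff 7.
Among 7, 10, 0, 7, the best is 10 at X. Subgame-perfect outcome: (D, X) with payoffs (9, 10).
Now find the simultaneous Nash equilibrium.
Player 1's best replies: W→B; X→D; Y→B; Z→A.
Column's best replies: A→W; B→W; C→X; D→W.
The unique mutual best reply is (B, W), giving (8, 7).
Player 1 earns 9 sequentially versus 8 at the Nash outcome: better off.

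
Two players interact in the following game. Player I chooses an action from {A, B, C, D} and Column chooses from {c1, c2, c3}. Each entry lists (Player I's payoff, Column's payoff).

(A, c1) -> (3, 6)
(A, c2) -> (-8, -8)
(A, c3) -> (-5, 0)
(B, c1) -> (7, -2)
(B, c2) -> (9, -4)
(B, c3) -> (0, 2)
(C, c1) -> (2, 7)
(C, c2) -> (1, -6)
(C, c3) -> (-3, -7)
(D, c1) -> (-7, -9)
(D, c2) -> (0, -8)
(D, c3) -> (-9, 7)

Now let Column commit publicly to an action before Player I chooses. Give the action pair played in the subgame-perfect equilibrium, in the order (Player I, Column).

(B, c3)

Player I best-responds to each possible Column move:
- c1 → Player I plays B (best of 3, 7, 2, -7); Column gets -2.
- c2 → Player I plays B (best of -8, 9, 1, 0); Column gets -4.
- c3 → Player I plays B (best of -5, 0, -3, -9); Column gets 2.
Column's induced payoffs are -2, -4, 2, so Column commits to c3. Subgame-perfect outcome: (B, c3) with payoffs (0, 2).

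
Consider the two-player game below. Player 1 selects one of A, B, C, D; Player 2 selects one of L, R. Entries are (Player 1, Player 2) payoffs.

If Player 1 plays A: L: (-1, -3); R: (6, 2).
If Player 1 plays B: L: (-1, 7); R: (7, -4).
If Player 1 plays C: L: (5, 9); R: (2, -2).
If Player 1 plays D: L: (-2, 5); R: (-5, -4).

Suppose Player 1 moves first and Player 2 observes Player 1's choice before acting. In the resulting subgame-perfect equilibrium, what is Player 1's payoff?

Player 2 best-responds to each possible Player 1 move:
- A: Player 2 compares -3, 2 and picks R; Player 1 would get 6.
- B: Player 2 compares 7, -4 and picks L; Player 1 would get -1.
- C: Player 2 compares 9, -2 and picks L; Player 1 would get 5.
- D: Player 2 compares 5, -4 and picks L; Player 1 would get -2.
Among 6, -1, 5, -2, the best is 6 at A. Subgame-perfect outcome: (A, R) with payoffs (6, 2).

6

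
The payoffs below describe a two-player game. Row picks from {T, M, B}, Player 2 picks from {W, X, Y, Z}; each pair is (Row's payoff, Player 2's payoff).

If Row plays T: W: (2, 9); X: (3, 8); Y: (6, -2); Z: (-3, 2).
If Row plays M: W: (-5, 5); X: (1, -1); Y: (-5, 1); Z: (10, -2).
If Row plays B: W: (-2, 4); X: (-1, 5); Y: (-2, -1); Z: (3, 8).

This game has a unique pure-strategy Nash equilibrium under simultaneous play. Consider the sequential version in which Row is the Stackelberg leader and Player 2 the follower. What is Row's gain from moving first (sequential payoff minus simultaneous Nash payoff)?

Player 2 best-responds to each possible Row move:
- T: Player 2 compares 9, 8, -2, 2 and picks W; Row would get 2.
- M: Player 2 compares 5, -1, 1, -2 and picks W; Row would get -5.
- B: Player 2 compares 4, 5, -1, 8 and picks Z; Row would get 3.
Maximizing over 2, -5, 3, Row chooses B. Subgame-perfect outcome: (B, Z) with payoffs (3, 8).
Under simultaneous play:
Row's best replies: W→T; X→T; Y→T; Z→M.
Player 2's best replies: T→W; M→W; B→Z.
The unique mutual best reply is (T, W), giving (2, 9).
Row's commitment gain: 3 − 2 = 1.

1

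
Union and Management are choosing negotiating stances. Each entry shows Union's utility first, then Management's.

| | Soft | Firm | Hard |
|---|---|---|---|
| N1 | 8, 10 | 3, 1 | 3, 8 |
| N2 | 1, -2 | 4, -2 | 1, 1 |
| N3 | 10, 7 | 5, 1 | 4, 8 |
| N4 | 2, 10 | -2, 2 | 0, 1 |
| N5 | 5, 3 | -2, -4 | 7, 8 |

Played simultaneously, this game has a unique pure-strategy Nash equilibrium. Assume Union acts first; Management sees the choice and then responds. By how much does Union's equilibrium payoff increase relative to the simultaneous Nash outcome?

1

Management best-responds to each possible Union move:
- N1: Management compares 10, 1, 8 and picks Soft; Union would get 8.
- N2: Management compares -2, -2, 1 and picks Hard; Union would get 1.
- N3: Management compares 7, 1, 8 and picks Hard; Union would get 4.
- N4: Management compares 10, 2, 1 and picks Soft; Union would get 2.
- N5: Management compares 3, -4, 8 and picks Hard; Union would get 7.
Union's induced payoffs are 8, 1, 4, 2, 7, so Union commits to N1. Subgame-perfect outcome: (N1, Soft) with payoffs (8, 10).
Under simultaneous play:
Union's best replies: Soft→N3; Firm→N3; Hard→N5.
Management's best replies: N1→Soft; N2→Hard; N3→Hard; N4→Soft; N5→Hard.
The unique mutual best reply is (N5, Hard), giving (7, 8).
Union's commitment gain: 8 − 7 = 1.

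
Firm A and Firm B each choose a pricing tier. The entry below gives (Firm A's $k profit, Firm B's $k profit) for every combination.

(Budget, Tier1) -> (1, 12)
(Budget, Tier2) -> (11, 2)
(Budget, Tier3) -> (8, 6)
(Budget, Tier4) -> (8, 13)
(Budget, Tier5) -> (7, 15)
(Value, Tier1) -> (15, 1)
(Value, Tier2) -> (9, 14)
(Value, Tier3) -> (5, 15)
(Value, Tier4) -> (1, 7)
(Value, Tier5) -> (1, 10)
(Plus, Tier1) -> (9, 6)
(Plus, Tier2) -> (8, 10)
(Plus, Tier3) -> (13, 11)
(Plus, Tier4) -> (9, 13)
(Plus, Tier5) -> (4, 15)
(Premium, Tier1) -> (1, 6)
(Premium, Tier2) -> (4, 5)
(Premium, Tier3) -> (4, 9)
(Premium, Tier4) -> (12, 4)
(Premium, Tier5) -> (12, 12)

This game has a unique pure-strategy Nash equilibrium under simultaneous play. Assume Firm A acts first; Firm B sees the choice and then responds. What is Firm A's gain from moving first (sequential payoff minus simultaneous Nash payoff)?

0

Firm B best-responds to each possible Firm A move:
- Budget: BR = Tier5, leader payoff 7.
- Value: BR = Tier3, leader payoff 5.
- Plus: BR = Tier5, leader payoff 4.
- Premium: BR = Tier5, leader payoff 12.
Among 7, 5, 4, 12, the best is 12 at Premium. Subgame-perfect outcome: (Premium, Tier5) with payoffs (12, 12).
For the simultaneous game, intersect best replies.
Firm A's best replies: Tier1→Value; Tier2→Budget; Tier3→Plus; Tier4→Premium; Tier5→Premium.
Firm B's best replies: Budget→Tier5; Value→Tier3; Plus→Tier5; Premium→Tier5.
The unique mutual best reply is (Premium, Tier5), giving (12, 12).
Firm A's commitment gain: 12 − 12 = 0.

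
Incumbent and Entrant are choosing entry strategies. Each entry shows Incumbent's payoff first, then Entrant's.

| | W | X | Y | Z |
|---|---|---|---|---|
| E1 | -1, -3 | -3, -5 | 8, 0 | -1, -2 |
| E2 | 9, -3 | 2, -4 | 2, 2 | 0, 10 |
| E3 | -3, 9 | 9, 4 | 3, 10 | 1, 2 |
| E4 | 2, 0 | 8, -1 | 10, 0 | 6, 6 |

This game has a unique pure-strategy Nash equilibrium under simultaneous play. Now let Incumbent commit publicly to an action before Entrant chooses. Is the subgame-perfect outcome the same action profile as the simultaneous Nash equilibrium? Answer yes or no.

no

Backward induction with Incumbent moving first.
- E1: Entrant compares -3, -5, 0, -2 and picks Y; Incumbent would get 8.
- E2: Entrant compares -3, -4, 2, 10 and picks Z; Incumbent would get 0.
- E3: Entrant compares 9, 4, 10, 2 and picks Y; Incumbent would get 3.
- E4: Entrant compares 0, -1, 0, 6 and picks Z; Incumbent would get 6.
Incumbent's induced payoffs are 8, 0, 3, 6, so Incumbent commits to E1. Subgame-perfect outcome: (E1, Y) with payoffs (8, 0).
Now find the simultaneous Nash equilibrium.
Incumbent's best replies: W→E2; X→E3; Y→E4; Z→E4.
Entrant's best replies: E1→Y; E2→Z; E3→Y; E4→Z.
The unique mutual best reply is (E4, Z), giving (6, 6).
Sequential outcome (E1, Y) differs from the Nash profile (E4, Z).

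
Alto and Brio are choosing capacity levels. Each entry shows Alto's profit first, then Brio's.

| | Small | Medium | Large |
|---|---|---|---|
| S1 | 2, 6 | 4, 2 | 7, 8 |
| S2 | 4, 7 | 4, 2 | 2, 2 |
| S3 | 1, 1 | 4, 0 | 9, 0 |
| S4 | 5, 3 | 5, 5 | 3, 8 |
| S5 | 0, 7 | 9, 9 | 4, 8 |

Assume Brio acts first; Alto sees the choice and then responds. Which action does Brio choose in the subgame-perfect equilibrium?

Medium

Work backward from Alto's decision.
- Small → Alto plays S4 (best of 2, 4, 1, 5, 0); Brio gets 3.
- Medium → Alto plays S5 (best of 4, 4, 4, 5, 9); Brio gets 9.
- Large → Alto plays S3 (best of 7, 2, 9, 3, 4); Brio gets 0.
Among 3, 9, 0, the best is 9 at Medium. Subgame-perfect outcome: (S5, Medium) with payoffs (9, 9).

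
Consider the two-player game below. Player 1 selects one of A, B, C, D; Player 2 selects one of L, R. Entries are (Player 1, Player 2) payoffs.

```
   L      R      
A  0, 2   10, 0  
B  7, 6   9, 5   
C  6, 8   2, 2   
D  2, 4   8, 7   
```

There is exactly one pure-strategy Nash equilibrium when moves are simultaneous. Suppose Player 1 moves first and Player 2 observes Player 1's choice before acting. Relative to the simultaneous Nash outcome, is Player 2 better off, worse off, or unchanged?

Work backward from Player 2's decision.
- A: BR = L, leader payoff 0.
- B: BR = L, leader payoff 7.
- C: BR = L, leader payoff 6.
- D: BR = R, leader payoff 8.
Player 1's induced payoffs are 0, 7, 6, 8, so Player 1 commits to D. Subgame-perfect outcome: (D, R) with payoffs (8, 7).
Under simultaneous play:
Player 1's best replies: L→B; R→A.
Player 2's best replies: A→L; B→L; C→L; D→R.
The unique mutual best reply is (B, L), giving (7, 6).
Player 2 earns 7 sequentially versus 6 at the Nash outcome: better off.

better off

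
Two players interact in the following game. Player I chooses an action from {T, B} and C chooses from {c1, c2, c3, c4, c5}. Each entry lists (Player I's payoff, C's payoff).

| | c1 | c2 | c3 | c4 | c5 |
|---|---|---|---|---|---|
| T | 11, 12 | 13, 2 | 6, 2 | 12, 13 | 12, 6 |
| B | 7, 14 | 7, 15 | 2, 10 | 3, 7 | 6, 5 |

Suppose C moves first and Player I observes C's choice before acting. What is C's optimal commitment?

c4

Backward induction with C moving first.
- c1: BR = T, leader payoff 12.
- c2: BR = T, leader payoff 2.
- c3: BR = T, leader payoff 2.
- c4: BR = T, leader payoff 13.
- c5: BR = T, leader payoff 6.
C's induced payoffs are 12, 2, 2, 13, 6, so C commits to c4. Subgame-perfect outcome: (T, c4) with payoffs (12, 13).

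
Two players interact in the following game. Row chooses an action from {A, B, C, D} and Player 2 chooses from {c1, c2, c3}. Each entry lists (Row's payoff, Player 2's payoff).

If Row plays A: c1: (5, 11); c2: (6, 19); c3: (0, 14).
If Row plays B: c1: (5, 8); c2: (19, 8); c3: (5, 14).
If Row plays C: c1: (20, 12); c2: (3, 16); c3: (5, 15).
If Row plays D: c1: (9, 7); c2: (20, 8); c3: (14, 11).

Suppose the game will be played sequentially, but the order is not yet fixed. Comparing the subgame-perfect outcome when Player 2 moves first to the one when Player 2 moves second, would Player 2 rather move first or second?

first

If Row leads: Player 2's best replies are A→c2, B→c3, C→c2, D→c3; Row's induced payoffs 6, 5, 3, 14; outcome (D, c3), payoffs (14, 11).
If Player 2 leads: Row's best replies are c1→C, c2→D, c3→D; Player 2's induced payoffs 12, 8, 11; outcome (C, c1), payoffs (20, 12).
Player 2 gets 12 moving first and 11 moving second, so Player 2 prefers to move first.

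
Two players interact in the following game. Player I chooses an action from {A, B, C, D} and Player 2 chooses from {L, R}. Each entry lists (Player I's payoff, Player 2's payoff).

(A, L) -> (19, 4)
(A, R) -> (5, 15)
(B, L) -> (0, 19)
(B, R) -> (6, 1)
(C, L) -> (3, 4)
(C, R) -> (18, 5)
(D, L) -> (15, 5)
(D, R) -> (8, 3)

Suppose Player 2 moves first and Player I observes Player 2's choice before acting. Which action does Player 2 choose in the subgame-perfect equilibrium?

Solve by backward induction (Player 2 leads).
- L: BR = A, leader payoff 4.
- R: BR = C, leader payoff 5.
Player 2's induced payoffs are 4, 5, so Player 2 commits to R. Subgame-perfect outcome: (C, R) with payoffs (18, 5).

R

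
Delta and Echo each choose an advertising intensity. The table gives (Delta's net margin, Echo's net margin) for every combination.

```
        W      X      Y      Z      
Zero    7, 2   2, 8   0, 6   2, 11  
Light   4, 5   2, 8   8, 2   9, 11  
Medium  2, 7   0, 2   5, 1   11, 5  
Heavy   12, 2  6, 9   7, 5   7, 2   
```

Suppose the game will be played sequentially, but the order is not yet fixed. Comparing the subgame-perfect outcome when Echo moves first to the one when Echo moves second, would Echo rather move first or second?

If Delta leads: Echo's best replies are Zero→Z, Light→Z, Medium→W, Heavy→X; Delta's induced payoffs 2, 9, 2, 6; outcome (Light, Z), payoffs (9, 11).
If Echo leads: Delta's best replies are W→Heavy, X→Heavy, Y→Light, Z→Medium; Echo's induced payoffs 2, 9, 2, 5; outcome (Heavy, X), payoffs (6, 9).
Echo gets 9 moving first and 11 moving second, so Echo prefers to move second.

second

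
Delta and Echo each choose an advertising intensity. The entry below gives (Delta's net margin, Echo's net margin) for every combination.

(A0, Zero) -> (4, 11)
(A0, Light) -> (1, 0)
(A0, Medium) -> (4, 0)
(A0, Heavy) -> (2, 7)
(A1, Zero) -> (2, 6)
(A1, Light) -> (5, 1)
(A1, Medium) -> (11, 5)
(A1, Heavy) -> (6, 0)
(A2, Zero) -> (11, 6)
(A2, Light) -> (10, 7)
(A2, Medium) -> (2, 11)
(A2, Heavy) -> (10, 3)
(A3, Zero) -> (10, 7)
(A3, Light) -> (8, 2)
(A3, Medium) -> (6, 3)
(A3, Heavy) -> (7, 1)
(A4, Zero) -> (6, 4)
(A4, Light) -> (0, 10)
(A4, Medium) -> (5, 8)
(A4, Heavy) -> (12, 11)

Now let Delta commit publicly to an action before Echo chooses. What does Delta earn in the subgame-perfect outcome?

12

Work backward from Echo's decision.
- A0 → Echo plays Zero (best of 11, 0, 0, 7); Delta gets 4.
- A1 → Echo plays Zero (best of 6, 1, 5, 0); Delta gets 2.
- A2 → Echo plays Medium (best of 6, 7, 11, 3); Delta gets 2.
- A3 → Echo plays Zero (best of 7, 2, 3, 1); Delta gets 10.
- A4 → Echo plays Heavy (best of 4, 10, 8, 11); Delta gets 12.
Maximizing over 4, 2, 2, 10, 12, Delta chooses A4. Subgame-perfect outcome: (A4, Heavy) with payoffs (12, 11).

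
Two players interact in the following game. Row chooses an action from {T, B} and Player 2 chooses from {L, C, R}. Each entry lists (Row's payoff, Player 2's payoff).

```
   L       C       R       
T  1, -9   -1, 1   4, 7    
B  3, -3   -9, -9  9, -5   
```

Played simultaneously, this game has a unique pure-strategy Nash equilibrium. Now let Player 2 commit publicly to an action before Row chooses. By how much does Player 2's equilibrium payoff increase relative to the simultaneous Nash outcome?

4

Backward induction with Player 2 moving first.
- L: Row compares 1, 3 and picks B; Player 2 would get -3.
- C: Row compares -1, -9 and picks T; Player 2 would get 1.
- R: Row compares 4, 9 and picks B; Player 2 would get -5.
Player 2's induced payoffs are -3, 1, -5, so Player 2 commits to C. Subgame-perfect outcome: (T, C) with payoffs (-1, 1).
Under simultaneous play:
Row's best replies: L→B; C→T; R→B.
Player 2's best replies: T→R; B→L.
The unique mutual best reply is (B, L), giving (3, -3).
Player 2's commitment gain: 1 − -3 = 4.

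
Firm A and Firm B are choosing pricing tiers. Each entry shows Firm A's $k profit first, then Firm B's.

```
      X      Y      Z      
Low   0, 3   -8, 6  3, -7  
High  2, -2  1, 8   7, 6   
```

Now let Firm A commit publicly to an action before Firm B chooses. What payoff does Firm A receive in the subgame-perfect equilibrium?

1

Firm B best-responds to each possible Firm A move:
- Low: BR = Y, leader payoff -8.
- High: BR = Y, leader payoff 1.
Maximizing over -8, 1, Firm A chooses High. Subgame-perfect outcome: (High, Y) with payoffs (1, 8).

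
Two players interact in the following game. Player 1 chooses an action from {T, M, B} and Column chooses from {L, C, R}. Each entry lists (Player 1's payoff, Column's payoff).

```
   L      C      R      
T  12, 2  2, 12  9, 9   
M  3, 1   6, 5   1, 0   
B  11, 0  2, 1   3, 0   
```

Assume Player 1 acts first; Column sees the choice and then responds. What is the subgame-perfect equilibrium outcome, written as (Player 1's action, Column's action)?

(M, C)

Backward induction with Player 1 moving first.
- T → Column plays C (best of 2, 12, 9); Player 1 gets 2.
- M → Column plays C (best of 1, 5, 0); Player 1 gets 6.
- B → Column plays C (best of 0, 1, 0); Player 1 gets 2.
Player 1's induced payoffs are 2, 6, 2, so Player 1 commits to M. Subgame-perfect outcome: (M, C) with payoffs (6, 5).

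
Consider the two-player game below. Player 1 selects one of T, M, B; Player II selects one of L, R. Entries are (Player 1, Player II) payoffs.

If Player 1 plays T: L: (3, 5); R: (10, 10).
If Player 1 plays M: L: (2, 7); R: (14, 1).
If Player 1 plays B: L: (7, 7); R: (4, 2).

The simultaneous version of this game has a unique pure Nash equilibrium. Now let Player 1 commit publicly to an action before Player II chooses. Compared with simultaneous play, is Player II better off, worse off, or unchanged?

better off

Backward induction with Player 1 moving first.
- T → Player II plays R (best of 5, 10); Player 1 gets 10.
- M → Player II plays L (best of 7, 1); Player 1 gets 2.
- B → Player II plays L (best of 7, 2); Player 1 gets 7.
Player 1's induced payoffs are 10, 2, 7, so Player 1 commits to T. Subgame-perfect outcome: (T, R) with payoffs (10, 10).
For the simultaneous game, intersect best replies.
Player 1's best replies: L→B; R→M.
Player II's best replies: T→R; M→L; B→L.
Only (B, L) has each player best-responding; Nash payoffs (7, 7).
Player II earns 10 sequentially versus 7 at the Nash outcome: better off.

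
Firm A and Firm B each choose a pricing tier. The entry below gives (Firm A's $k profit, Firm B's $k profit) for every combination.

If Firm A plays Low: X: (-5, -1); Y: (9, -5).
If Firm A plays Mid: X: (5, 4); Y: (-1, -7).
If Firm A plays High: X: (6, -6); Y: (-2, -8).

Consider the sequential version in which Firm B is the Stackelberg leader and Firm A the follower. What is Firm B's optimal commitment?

Work backward from Firm A's decision.
- X: BR = High, leader payoff -6.
- Y: BR = Low, leader payoff -5.
Maximizing over -6, -5, Firm B chooses Y. Subgame-perfect outcome: (Low, Y) with payoffs (9, -5).

Y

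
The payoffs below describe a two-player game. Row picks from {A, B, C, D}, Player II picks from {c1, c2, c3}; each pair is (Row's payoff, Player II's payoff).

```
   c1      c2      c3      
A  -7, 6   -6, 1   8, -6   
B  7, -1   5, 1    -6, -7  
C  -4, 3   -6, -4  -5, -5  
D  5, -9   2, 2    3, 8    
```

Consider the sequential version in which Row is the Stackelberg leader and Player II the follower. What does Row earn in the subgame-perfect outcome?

5

Player II best-responds to each possible Row move:
- A: BR = c1, leader payoff -7.
- B: BR = c2, leader payoff 5.
- C: BR = c1, leader payoff -4.
- D: BR = c3, leader payoff 3.
Among -7, 5, -4, 3, the best is 5 at B. Subgame-perfect outcome: (B, c2) with payoffs (5, 1).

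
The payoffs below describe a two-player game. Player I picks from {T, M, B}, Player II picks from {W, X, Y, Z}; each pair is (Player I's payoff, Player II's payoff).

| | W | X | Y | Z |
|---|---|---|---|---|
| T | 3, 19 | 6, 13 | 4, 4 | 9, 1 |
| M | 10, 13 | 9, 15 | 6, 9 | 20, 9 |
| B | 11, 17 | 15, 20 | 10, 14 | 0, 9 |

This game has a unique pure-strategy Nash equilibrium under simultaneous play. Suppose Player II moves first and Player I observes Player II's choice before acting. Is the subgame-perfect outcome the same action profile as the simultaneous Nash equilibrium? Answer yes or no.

yes

Solve by backward induction (Player II leads).
- W: Player I compares 3, 10, 11 and picks B; Player II would get 17.
- X: Player I compares 6, 9, 15 and picks B; Player II would get 20.
- Y: Player I compares 4, 6, 10 and picks B; Player II would get 14.
- Z: Player I compares 9, 20, 0 and picks M; Player II would get 9.
Among 17, 20, 14, 9, the best is 20 at X. Subgame-perfect outcome: (B, X) with payoffs (15, 20).
Under simultaneous play:
Player I's best replies: W→B; X→B; Y→B; Z→M.
Player II's best replies: T→W; M→X; B→X.
The unique mutual best reply is (B, X), giving (15, 20).
Sequential outcome (B, X) coincides with the Nash profile (B, X).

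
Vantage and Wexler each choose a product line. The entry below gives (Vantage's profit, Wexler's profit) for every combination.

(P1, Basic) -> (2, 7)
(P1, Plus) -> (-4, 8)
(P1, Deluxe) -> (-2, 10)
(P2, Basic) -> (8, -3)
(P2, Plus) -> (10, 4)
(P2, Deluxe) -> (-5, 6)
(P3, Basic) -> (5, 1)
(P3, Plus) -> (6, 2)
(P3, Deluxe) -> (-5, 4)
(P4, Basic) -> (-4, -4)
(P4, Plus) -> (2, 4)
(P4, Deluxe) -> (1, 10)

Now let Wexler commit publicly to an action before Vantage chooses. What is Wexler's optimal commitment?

Backward induction with Wexler moving first.
- Basic → Vantage plays P2 (best of 2, 8, 5, -4); Wexler gets -3.
- Plus → Vantage plays P2 (best of -4, 10, 6, 2); Wexler gets 4.
- Deluxe → Vantage plays P4 (best of -2, -5, -5, 1); Wexler gets 10.
Wexler's induced payoffs are -3, 4, 10, so Wexler commits to Deluxe. Subgame-perfect outcome: (P4, Deluxe) with payoffs (1, 10).

Deluxe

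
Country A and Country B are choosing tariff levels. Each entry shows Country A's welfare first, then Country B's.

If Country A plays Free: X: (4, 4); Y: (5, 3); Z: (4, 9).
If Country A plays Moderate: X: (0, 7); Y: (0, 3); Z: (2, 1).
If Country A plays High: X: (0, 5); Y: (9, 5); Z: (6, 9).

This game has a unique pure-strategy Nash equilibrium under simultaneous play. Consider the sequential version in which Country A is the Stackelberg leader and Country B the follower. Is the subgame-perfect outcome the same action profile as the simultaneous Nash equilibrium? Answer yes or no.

Backward induction with Country A moving first.
- Free → Country B plays Z (best of 4, 3, 9); Country A gets 4.
- Moderate → Country B plays X (best of 7, 3, 1); Country A gets 0.
- High → Country B plays Z (best of 5, 5, 9); Country A gets 6.
Among 4, 0, 6, the best is 6 at High. Subgame-perfect outcome: (High, Z) with payoffs (6, 9).
Now find the simultaneous Nash equilibrium.
Country A's best replies: X→Free; Y→High; Z→High.
Country B's best replies: Free→Z; Moderate→X; High→Z.
Only (High, Z) has each player best-responding; Nash payoffs (6, 9).
Sequential outcome (High, Z) coincides with the Nash profile (High, Z).

yes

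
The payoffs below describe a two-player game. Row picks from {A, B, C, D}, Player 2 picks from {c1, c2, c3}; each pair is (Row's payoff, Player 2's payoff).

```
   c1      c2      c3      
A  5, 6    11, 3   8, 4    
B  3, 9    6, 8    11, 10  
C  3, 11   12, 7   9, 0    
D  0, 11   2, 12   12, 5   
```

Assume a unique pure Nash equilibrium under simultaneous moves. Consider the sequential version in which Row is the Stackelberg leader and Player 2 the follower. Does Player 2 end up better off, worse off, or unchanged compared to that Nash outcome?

better off

Backward induction with Row moving first.
- A → Player 2 plays c1 (best of 6, 3, 4); Row gets 5.
- B → Player 2 plays c3 (best of 9, 8, 10); Row gets 11.
- C → Player 2 plays c1 (best of 11, 7, 0); Row gets 3.
- D → Player 2 plays c2 (best of 11, 12, 5); Row gets 2.
Among 5, 11, 3, 2, the best is 11 at B. Subgame-perfect outcome: (B, c3) with payoffs (11, 10).
Now find the simultaneous Nash equilibrium.
Row's best replies: c1→A; c2→C; c3→D.
Player 2's best replies: A→c1; B→c3; C→c1; D→c2.
The unique mutual best reply is (A, c1), giving (5, 6).
Player 2 earns 10 sequentially versus 6 at the Nash outcome: better off.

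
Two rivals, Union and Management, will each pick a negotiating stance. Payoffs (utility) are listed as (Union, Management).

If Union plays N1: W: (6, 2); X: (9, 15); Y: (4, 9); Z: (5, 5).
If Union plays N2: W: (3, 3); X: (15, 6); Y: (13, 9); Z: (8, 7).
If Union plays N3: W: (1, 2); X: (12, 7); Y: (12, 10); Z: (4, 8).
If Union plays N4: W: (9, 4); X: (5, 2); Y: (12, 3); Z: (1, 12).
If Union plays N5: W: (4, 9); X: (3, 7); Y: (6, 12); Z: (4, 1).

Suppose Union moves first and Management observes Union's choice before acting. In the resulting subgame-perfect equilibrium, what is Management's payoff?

Solve by backward induction (Union leads).
- N1: BR = X, leader payoff 9.
- N2: BR = Y, leader payoff 13.
- N3: BR = Y, leader payoff 12.
- N4: BR = Z, leader payoff 1.
- N5: BR = Y, leader payoff 6.
Union's induced payoffs are 9, 13, 12, 1, 6, so Union commits to N2. Subgame-perfect outcome: (N2, Y) with payoffs (13, 9).

9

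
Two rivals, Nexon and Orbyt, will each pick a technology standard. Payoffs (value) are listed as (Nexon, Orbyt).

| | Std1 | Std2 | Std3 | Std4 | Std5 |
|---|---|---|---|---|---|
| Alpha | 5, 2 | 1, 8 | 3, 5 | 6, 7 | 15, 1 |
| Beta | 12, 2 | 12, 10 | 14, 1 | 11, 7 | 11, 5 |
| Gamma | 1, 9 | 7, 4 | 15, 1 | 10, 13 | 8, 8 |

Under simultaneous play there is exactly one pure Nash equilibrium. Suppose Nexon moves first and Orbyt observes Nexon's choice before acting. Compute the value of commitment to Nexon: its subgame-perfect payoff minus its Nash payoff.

0

Backward induction with Nexon moving first.
- Alpha → Orbyt plays Std2 (best of 2, 8, 5, 7, 1); Nexon gets 1.
- Beta → Orbyt plays Std2 (best of 2, 10, 1, 7, 5); Nexon gets 12.
- Gamma → Orbyt plays Std4 (best of 9, 4, 1, 13, 8); Nexon gets 10.
Nexon's induced payoffs are 1, 12, 10, so Nexon commits to Beta. Subgame-perfect outcome: (Beta, Std2) with payoffs (12, 10).
Under simultaneous play:
Nexon's best replies: Std1→Beta; Std2→Beta; Std3→Gamma; Std4→Beta; Std5→Alpha.
Orbyt's best replies: Alpha→Std2; Beta→Std2; Gamma→Std4.
The unique mutual best reply is (Beta, Std2), giving (12, 10).
Nexon's commitment gain: 12 − 12 = 0.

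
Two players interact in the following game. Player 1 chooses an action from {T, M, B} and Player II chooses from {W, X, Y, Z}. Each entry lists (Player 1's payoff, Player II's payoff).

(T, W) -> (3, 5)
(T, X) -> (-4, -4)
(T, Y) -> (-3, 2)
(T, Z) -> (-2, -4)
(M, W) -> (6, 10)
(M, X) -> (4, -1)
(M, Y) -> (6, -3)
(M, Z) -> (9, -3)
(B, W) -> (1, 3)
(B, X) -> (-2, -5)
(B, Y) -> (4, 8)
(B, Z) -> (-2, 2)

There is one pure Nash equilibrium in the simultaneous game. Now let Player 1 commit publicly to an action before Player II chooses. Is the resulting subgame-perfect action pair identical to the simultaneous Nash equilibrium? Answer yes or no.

Player II best-responds to each possible Player 1 move:
- T: Player II compares 5, -4, 2, -4 and picks W; Player 1 would get 3.
- M: Player II compares 10, -1, -3, -3 and picks W; Player 1 would get 6.
- B: Player II compares 3, -5, 8, 2 and picks Y; Player 1 would get 4.
Player 1's induced payoffs are 3, 6, 4, so Player 1 commits to M. Subgame-perfect outcome: (M, W) with payoffs (6, 10).
Now find the simultaneous Nash equilibrium.
Player 1's best replies: W→M; X→M; Y→M; Z→M.
Player II's best replies: T→W; M→W; B→Y.
The unique mutual best reply is (M, W), giving (6, 10).
Sequential outcome (M, W) coincides with the Nash profile (M, W).

yes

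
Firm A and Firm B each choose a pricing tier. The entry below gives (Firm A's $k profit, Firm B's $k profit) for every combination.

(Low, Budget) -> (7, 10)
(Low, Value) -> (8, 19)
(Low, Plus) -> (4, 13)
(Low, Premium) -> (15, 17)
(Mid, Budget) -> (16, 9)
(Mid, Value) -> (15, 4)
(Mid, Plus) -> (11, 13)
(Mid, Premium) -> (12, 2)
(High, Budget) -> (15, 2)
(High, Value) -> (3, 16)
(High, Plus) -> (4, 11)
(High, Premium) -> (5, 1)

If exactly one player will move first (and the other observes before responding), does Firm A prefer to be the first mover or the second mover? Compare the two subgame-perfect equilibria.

second

If Firm A leads: Firm B's best replies are Low→Value, Mid→Plus, High→Value; Firm A's induced payoffs 8, 11, 3; outcome (Mid, Plus), payoffs (11, 13).
If Firm B leads: Firm A's best replies are Budget→Mid, Value→Mid, Plus→Mid, Premium→Low; Firm B's induced payoffs 9, 4, 13, 17; outcome (Low, Premium), payoffs (15, 17).
Firm A gets 11 moving first and 15 moving second, so Firm A prefers to move second.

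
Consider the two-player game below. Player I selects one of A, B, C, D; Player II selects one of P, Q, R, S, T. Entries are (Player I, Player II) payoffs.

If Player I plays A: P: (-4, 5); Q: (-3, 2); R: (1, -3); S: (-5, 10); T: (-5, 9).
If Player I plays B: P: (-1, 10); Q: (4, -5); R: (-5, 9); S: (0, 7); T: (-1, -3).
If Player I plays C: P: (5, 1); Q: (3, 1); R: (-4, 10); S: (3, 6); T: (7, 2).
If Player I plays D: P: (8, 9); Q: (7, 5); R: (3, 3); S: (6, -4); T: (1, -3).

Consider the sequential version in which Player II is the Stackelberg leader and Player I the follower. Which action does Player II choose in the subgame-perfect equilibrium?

P

Work backward from Player I's decision.
- P: BR = D, leader payoff 9.
- Q: BR = D, leader payoff 5.
- R: BR = D, leader payoff 3.
- S: BR = D, leader payoff -4.
- T: BR = C, leader payoff 2.
Maximizing over 9, 5, 3, -4, 2, Player II chooses P. Subgame-perfect outcome: (D, P) with payoffs (8, 9).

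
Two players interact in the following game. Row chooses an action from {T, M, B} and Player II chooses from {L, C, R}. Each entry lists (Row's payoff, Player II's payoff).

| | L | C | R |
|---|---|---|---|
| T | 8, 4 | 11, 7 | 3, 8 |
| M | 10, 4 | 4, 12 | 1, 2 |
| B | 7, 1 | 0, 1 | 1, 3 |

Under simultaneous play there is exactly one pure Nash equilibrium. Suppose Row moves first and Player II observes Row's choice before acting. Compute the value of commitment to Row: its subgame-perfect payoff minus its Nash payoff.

Solve by backward induction (Row leads).
- T: Player II compares 4, 7, 8 and picks R; Row would get 3.
- M: Player II compares 4, 12, 2 and picks C; Row would get 4.
- B: Player II compares 1, 1, 3 and picks R; Row would get 1.
Among 3, 4, 1, the best is 4 at M. Subgame-perfect outcome: (M, C) with payoffs (4, 12).
For the simultaneous game, intersect best replies.
Row's best replies: L→M; C→T; R→T.
Player II's best replies: T→R; M→C; B→R.
Only (T, R) has each player best-responding; Nash payoffs (3, 8).
Row's commitment gain: 4 − 3 = 1.

1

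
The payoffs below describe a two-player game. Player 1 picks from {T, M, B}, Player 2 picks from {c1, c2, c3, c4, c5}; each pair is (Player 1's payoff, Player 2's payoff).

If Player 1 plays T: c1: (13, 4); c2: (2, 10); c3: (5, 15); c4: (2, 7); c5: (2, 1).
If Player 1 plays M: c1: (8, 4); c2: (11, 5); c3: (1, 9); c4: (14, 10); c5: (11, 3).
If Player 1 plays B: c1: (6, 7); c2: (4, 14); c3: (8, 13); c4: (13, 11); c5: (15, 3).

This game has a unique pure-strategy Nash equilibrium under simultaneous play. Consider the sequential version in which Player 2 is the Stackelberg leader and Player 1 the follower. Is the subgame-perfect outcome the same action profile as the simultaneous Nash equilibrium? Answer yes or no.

Player 1 best-responds to each possible Player 2 move:
- c1 → Player 1 plays T (best of 13, 8, 6); Player 2 gets 4.
- c2 → Player 1 plays M (best of 2, 11, 4); Player 2 gets 5.
- c3 → Player 1 plays B (best of 5, 1, 8); Player 2 gets 13.
- c4 → Player 1 plays M (best of 2, 14, 13); Player 2 gets 10.
- c5 → Player 1 plays B (best of 2, 11, 15); Player 2 gets 3.
Maximizing over 4, 5, 13, 10, 3, Player 2 chooses c3. Subgame-perfect outcome: (B, c3) with payoffs (8, 13).
For the simultaneous game, intersect best replies.
Player 1's best replies: c1→T; c2→M; c3→B; c4→M; c5→B.
Player 2's best replies: T→c3; M→c4; B→c2.
Only (M, c4) has each player best-responding; Nash payoffs (14, 10).
Sequential outcome (B, c3) differs from the Nash profile (M, c4).

no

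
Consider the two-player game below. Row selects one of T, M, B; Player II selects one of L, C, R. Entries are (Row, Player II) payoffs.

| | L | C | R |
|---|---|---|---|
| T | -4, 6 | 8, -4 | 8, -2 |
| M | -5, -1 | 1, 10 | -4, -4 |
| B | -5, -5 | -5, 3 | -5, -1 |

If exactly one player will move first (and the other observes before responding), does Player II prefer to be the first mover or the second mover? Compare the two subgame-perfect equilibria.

second

If Row leads: Player II's best replies are T→L, M→C, B→C; Row's induced payoffs -4, 1, -5; outcome (M, C), payoffs (1, 10).
If Player II leads: Row's best replies are L→T, C→T, R→T; Player II's induced payoffs 6, -4, -2; outcome (T, L), payoffs (-4, 6).
Player II gets 6 moving first and 10 moving second, so Player II prefers to move second.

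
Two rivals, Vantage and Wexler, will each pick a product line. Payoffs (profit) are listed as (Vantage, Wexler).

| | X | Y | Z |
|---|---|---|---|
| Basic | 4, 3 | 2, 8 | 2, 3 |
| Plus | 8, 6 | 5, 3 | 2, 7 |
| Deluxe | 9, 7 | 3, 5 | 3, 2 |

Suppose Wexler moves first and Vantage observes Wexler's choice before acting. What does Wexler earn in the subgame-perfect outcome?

7

Solve by backward induction (Wexler leads).
- X: BR = Deluxe, leader payoff 7.
- Y: BR = Plus, leader payoff 3.
- Z: BR = Deluxe, leader payoff 2.
Among 7, 3, 2, the best is 7 at X. Subgame-perfect outcome: (Deluxe, X) with payoffs (9, 7).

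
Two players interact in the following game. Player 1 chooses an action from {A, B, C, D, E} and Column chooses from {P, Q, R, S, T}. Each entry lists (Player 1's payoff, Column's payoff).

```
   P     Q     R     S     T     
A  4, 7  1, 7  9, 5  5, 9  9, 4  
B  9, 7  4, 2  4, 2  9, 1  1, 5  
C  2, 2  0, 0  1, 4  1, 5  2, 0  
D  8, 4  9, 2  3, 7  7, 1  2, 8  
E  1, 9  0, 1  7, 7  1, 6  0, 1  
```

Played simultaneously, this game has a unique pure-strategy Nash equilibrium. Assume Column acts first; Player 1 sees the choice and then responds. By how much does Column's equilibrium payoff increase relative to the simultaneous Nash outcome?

0

Solve by backward induction (Column leads).
- P: BR = B, leader payoff 7.
- Q: BR = D, leader payoff 2.
- R: BR = A, leader payoff 5.
- S: BR = B, leader payoff 1.
- T: BR = A, leader payoff 4.
Among 7, 2, 5, 1, 4, the best is 7 at P. Subgame-perfect outcome: (B, P) with payoffs (9, 7).
Under simultaneous play:
Player 1's best replies: P→B; Q→D; R→A; S→B; T→A.
Column's best replies: A→S; B→P; C→S; D→T; E→P.
The unique mutual best reply is (B, P), giving (9, 7).
Column's commitment gain: 7 − 7 = 0.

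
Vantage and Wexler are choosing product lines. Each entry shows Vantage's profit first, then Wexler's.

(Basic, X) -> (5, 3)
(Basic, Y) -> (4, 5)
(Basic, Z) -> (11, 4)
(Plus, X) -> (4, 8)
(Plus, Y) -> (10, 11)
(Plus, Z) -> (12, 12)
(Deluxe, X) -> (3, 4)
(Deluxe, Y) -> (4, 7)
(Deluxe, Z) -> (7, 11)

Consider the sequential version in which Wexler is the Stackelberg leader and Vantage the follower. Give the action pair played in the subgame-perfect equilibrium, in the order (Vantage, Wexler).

(Plus, Z)

Backward induction with Wexler moving first.
- X → Vantage plays Basic (best of 5, 4, 3); Wexler gets 3.
- Y → Vantage plays Plus (best of 4, 10, 4); Wexler gets 11.
- Z → Vantage plays Plus (best of 11, 12, 7); Wexler gets 12.
Wexler's induced payoffs are 3, 11, 12, so Wexler commits to Z. Subgame-perfect outcome: (Plus, Z) with payoffs (12, 12).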